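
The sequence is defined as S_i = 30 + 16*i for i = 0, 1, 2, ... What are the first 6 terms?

This is an arithmetic sequence.
i=0: S_0 = 30 + 16*0 = 30
i=1: S_1 = 30 + 16*1 = 46
i=2: S_2 = 30 + 16*2 = 62
i=3: S_3 = 30 + 16*3 = 78
i=4: S_4 = 30 + 16*4 = 94
i=5: S_5 = 30 + 16*5 = 110
The first 6 terms are: [30, 46, 62, 78, 94, 110]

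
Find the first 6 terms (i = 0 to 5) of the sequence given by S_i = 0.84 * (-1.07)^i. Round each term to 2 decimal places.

This is a geometric sequence.
i=0: S_0 = 0.84 * (-1.07)^0 = 0.84
i=1: S_1 = 0.84 * (-1.07)^1 ≈ -0.9
i=2: S_2 = 0.84 * (-1.07)^2 ≈ 0.96
i=3: S_3 = 0.84 * (-1.07)^3 ≈ -1.03
i=4: S_4 = 0.84 * (-1.07)^4 ≈ 1.1
i=5: S_5 = 0.84 * (-1.07)^5 ≈ -1.18
The first 6 terms are: [0.84, -0.9, 0.96, -1.03, 1.1, -1.18]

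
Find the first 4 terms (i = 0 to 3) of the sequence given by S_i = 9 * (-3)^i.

This is a geometric sequence.
i=0: S_0 = 9 * (-3)^0 = 9
i=1: S_1 = 9 * (-3)^1 = -27
i=2: S_2 = 9 * (-3)^2 = 81
i=3: S_3 = 9 * (-3)^3 = -243
The first 4 terms are: [9, -27, 81, -243]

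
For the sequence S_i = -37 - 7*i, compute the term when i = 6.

S_6 = -37 + -7*6 = -37 + -42 = -79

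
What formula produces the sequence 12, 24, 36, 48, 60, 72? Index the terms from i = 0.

Check differences: 24 - 12 = 12
36 - 24 = 12
Common difference d = 12.
First term a = 12.
Formula: S_i = 12 + 12*i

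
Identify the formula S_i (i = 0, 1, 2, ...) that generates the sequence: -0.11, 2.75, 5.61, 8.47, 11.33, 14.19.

Check differences: 2.75 - -0.11 = 2.86
5.61 - 2.75 = 2.86
Common difference d = 2.86.
First term a = -0.11.
Formula: S_i = -0.11 + 2.86*i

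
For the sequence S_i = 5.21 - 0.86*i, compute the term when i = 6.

S_6 = 5.21 + -0.86*6 = 5.21 + -5.16 = 0.05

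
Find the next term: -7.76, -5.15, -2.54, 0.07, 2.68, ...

Differences: -5.15 - -7.76 = 2.61
This is an arithmetic sequence with common difference d = 2.61.
Next term = 2.68 + 2.61 = 5.29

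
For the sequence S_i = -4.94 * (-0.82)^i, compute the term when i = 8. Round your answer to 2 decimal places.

S_8 = -4.94 * (-0.82)^8 ≈ -4.94 * 0.2044 ≈ -1.01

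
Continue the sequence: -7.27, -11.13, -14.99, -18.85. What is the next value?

Differences: -11.13 - -7.27 = -3.86
This is an arithmetic sequence with common difference d = -3.86.
Next term = -18.85 + -3.86 = -22.71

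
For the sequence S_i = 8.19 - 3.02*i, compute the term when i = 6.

S_6 = 8.19 + -3.02*6 = 8.19 + -18.12 = -9.93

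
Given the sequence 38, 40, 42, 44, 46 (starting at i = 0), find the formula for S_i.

Check differences: 40 - 38 = 2
42 - 40 = 2
Common difference d = 2.
First term a = 38.
Formula: S_i = 38 + 2*i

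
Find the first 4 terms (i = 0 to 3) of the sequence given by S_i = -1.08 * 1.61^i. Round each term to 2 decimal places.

This is a geometric sequence.
i=0: S_0 = -1.08 * 1.61^0 = -1.08
i=1: S_1 = -1.08 * 1.61^1 ≈ -1.74
i=2: S_2 = -1.08 * 1.61^2 ≈ -2.8
i=3: S_3 = -1.08 * 1.61^3 ≈ -4.51
The first 4 terms are: [-1.08, -1.74, -2.8, -4.51]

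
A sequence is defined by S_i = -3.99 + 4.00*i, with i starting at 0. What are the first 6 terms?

This is an arithmetic sequence.
i=0: S_0 = -3.99 + 4.0*0 = -3.99
i=1: S_1 = -3.99 + 4.0*1 = 0.01
i=2: S_2 = -3.99 + 4.0*2 = 4.01
i=3: S_3 = -3.99 + 4.0*3 = 8.01
i=4: S_4 = -3.99 + 4.0*4 = 12.01
i=5: S_5 = -3.99 + 4.0*5 = 16.01
The first 6 terms are: [-3.99, 0.01, 4.01, 8.01, 12.01, 16.01]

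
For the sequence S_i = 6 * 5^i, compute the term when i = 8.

S_8 = 6 * 5^8 = 6 * 390625 = 2343750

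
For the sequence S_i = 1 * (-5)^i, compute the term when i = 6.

S_6 = 1 * (-5)^6 = 1 * 15625 = 15625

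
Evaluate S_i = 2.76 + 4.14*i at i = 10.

S_10 = 2.76 + 4.14*10 = 2.76 + 41.4 = 44.16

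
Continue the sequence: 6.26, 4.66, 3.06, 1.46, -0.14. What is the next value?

Differences: 4.66 - 6.26 = -1.6
This is an arithmetic sequence with common difference d = -1.6.
Next term = -0.14 + -1.6 = -1.74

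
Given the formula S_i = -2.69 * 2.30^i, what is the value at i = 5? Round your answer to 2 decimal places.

S_5 = -2.69 * 2.3^5 ≈ -2.69 * 64.3634 ≈ -173.14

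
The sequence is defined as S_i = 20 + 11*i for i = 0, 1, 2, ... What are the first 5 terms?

This is an arithmetic sequence.
i=0: S_0 = 20 + 11*0 = 20
i=1: S_1 = 20 + 11*1 = 31
i=2: S_2 = 20 + 11*2 = 42
i=3: S_3 = 20 + 11*3 = 53
i=4: S_4 = 20 + 11*4 = 64
The first 5 terms are: [20, 31, 42, 53, 64]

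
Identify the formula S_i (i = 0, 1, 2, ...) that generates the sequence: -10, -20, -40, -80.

Check ratios: -20 / -10 = 2.0
Common ratio r = 2.
First term a = -10.
Formula: S_i = -10 * 2^i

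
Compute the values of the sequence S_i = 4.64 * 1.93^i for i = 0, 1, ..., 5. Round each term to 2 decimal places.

This is a geometric sequence.
i=0: S_0 = 4.64 * 1.93^0 = 4.64
i=1: S_1 = 4.64 * 1.93^1 ≈ 8.96
i=2: S_2 = 4.64 * 1.93^2 ≈ 17.28
i=3: S_3 = 4.64 * 1.93^3 ≈ 33.36
i=4: S_4 = 4.64 * 1.93^4 ≈ 64.38
i=5: S_5 = 4.64 * 1.93^5 ≈ 124.25
The first 6 terms are: [4.64, 8.96, 17.28, 33.36, 64.38, 124.25]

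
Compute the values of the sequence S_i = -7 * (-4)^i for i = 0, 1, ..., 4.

This is a geometric sequence.
i=0: S_0 = -7 * (-4)^0 = -7
i=1: S_1 = -7 * (-4)^1 = 28
i=2: S_2 = -7 * (-4)^2 = -112
i=3: S_3 = -7 * (-4)^3 = 448
i=4: S_4 = -7 * (-4)^4 = -1792
The first 5 terms are: [-7, 28, -112, 448, -1792]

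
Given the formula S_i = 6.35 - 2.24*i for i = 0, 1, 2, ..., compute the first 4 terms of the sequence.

This is an arithmetic sequence.
i=0: S_0 = 6.35 + -2.24*0 = 6.35
i=1: S_1 = 6.35 + -2.24*1 = 4.11
i=2: S_2 = 6.35 + -2.24*2 = 1.87
i=3: S_3 = 6.35 + -2.24*3 = -0.37
The first 4 terms are: [6.35, 4.11, 1.87, -0.37]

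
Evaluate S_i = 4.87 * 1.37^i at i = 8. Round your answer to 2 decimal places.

S_8 = 4.87 * 1.37^8 ≈ 4.87 * 12.4098 ≈ 60.44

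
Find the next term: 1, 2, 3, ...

Differences: 2 - 1 = 1
This is an arithmetic sequence with common difference d = 1.
Next term = 3 + 1 = 4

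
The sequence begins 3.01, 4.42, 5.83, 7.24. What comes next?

Differences: 4.42 - 3.01 = 1.41
This is an arithmetic sequence with common difference d = 1.41.
Next term = 7.24 + 1.41 = 8.65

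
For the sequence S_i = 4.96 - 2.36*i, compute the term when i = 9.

S_9 = 4.96 + -2.36*9 = 4.96 + -21.24 = -16.28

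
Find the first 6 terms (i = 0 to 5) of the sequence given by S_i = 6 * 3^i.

This is a geometric sequence.
i=0: S_0 = 6 * 3^0 = 6
i=1: S_1 = 6 * 3^1 = 18
i=2: S_2 = 6 * 3^2 = 54
i=3: S_3 = 6 * 3^3 = 162
i=4: S_4 = 6 * 3^4 = 486
i=5: S_5 = 6 * 3^5 = 1458
The first 6 terms are: [6, 18, 54, 162, 486, 1458]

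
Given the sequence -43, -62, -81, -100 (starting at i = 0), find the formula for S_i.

Check differences: -62 - -43 = -19
-81 - -62 = -19
Common difference d = -19.
First term a = -43.
Formula: S_i = -43 - 19*i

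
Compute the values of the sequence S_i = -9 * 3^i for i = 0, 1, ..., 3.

This is a geometric sequence.
i=0: S_0 = -9 * 3^0 = -9
i=1: S_1 = -9 * 3^1 = -27
i=2: S_2 = -9 * 3^2 = -81
i=3: S_3 = -9 * 3^3 = -243
The first 4 terms are: [-9, -27, -81, -243]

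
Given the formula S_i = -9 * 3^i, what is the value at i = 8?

S_8 = -9 * 3^8 = -9 * 6561 = -59049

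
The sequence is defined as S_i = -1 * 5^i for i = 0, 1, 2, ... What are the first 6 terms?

This is a geometric sequence.
i=0: S_0 = -1 * 5^0 = -1
i=1: S_1 = -1 * 5^1 = -5
i=2: S_2 = -1 * 5^2 = -25
i=3: S_3 = -1 * 5^3 = -125
i=4: S_4 = -1 * 5^4 = -625
i=5: S_5 = -1 * 5^5 = -3125
The first 6 terms are: [-1, -5, -25, -125, -625, -3125]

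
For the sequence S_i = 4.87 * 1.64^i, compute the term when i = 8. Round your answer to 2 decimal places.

S_8 = 4.87 * 1.64^8 ≈ 4.87 * 52.33 ≈ 254.85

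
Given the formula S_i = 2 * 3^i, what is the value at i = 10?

S_10 = 2 * 3^10 = 2 * 59049 = 118098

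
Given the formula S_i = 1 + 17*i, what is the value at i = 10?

S_10 = 1 + 17*10 = 1 + 170 = 171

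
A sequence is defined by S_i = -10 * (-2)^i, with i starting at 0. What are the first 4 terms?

This is a geometric sequence.
i=0: S_0 = -10 * (-2)^0 = -10
i=1: S_1 = -10 * (-2)^1 = 20
i=2: S_2 = -10 * (-2)^2 = -40
i=3: S_3 = -10 * (-2)^3 = 80
The first 4 terms are: [-10, 20, -40, 80]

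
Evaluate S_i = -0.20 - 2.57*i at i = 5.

S_5 = -0.2 + -2.57*5 = -0.2 + -12.85 = -13.05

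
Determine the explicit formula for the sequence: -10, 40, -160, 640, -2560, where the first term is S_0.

Check ratios: 40 / -10 = -4.0
Common ratio r = -4.
First term a = -10.
Formula: S_i = -10 * (-4)^i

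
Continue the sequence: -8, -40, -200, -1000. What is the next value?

Ratios: -40 / -8 = 5.0
This is a geometric sequence with common ratio r = 5.
Next term = -1000 * 5 = -5000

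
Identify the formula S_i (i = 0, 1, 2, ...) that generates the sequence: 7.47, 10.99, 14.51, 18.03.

Check differences: 10.99 - 7.47 = 3.52
14.51 - 10.99 = 3.52
Common difference d = 3.52.
First term a = 7.47.
Formula: S_i = 7.47 + 3.52*i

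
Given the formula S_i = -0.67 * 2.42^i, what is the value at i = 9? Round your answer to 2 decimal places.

S_9 = -0.67 * 2.42^9 ≈ -0.67 * 2846.6777 ≈ -1907.27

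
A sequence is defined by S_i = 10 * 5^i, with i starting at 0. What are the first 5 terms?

This is a geometric sequence.
i=0: S_0 = 10 * 5^0 = 10
i=1: S_1 = 10 * 5^1 = 50
i=2: S_2 = 10 * 5^2 = 250
i=3: S_3 = 10 * 5^3 = 1250
i=4: S_4 = 10 * 5^4 = 6250
The first 5 terms are: [10, 50, 250, 1250, 6250]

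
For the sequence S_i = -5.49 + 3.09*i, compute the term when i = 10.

S_10 = -5.49 + 3.09*10 = -5.49 + 30.9 = 25.41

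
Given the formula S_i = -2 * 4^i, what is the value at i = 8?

S_8 = -2 * 4^8 = -2 * 65536 = -131072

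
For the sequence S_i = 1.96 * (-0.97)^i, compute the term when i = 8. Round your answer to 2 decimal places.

S_8 = 1.96 * (-0.97)^8 ≈ 1.96 * 0.7837 ≈ 1.54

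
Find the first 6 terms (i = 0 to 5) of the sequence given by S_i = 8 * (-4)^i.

This is a geometric sequence.
i=0: S_0 = 8 * (-4)^0 = 8
i=1: S_1 = 8 * (-4)^1 = -32
i=2: S_2 = 8 * (-4)^2 = 128
i=3: S_3 = 8 * (-4)^3 = -512
i=4: S_4 = 8 * (-4)^4 = 2048
i=5: S_5 = 8 * (-4)^5 = -8192
The first 6 terms are: [8, -32, 128, -512, 2048, -8192]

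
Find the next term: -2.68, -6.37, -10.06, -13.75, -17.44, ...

Differences: -6.37 - -2.68 = -3.69
This is an arithmetic sequence with common difference d = -3.69.
Next term = -17.44 + -3.69 = -21.13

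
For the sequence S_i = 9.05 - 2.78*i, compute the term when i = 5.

S_5 = 9.05 + -2.78*5 = 9.05 + -13.9 = -4.85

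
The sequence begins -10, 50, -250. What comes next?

Ratios: 50 / -10 = -5.0
This is a geometric sequence with common ratio r = -5.
Next term = -250 * -5 = 1250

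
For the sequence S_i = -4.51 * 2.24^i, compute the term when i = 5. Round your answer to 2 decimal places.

S_5 = -4.51 * 2.24^5 ≈ -4.51 * 56.3949 ≈ -254.34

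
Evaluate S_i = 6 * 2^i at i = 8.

S_8 = 6 * 2^8 = 6 * 256 = 1536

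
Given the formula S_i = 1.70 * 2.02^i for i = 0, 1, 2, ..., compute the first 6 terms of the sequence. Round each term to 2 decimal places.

This is a geometric sequence.
i=0: S_0 = 1.7 * 2.02^0 = 1.7
i=1: S_1 = 1.7 * 2.02^1 ≈ 3.43
i=2: S_2 = 1.7 * 2.02^2 ≈ 6.94
i=3: S_3 = 1.7 * 2.02^3 ≈ 14.01
i=4: S_4 = 1.7 * 2.02^4 ≈ 28.3
i=5: S_5 = 1.7 * 2.02^5 ≈ 57.17
The first 6 terms are: [1.7, 3.43, 6.94, 14.01, 28.3, 57.17]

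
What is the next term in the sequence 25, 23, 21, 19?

Differences: 23 - 25 = -2
This is an arithmetic sequence with common difference d = -2.
Next term = 19 + -2 = 17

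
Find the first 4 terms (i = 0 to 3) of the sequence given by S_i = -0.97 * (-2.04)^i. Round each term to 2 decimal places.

This is a geometric sequence.
i=0: S_0 = -0.97 * (-2.04)^0 = -0.97
i=1: S_1 = -0.97 * (-2.04)^1 ≈ 1.98
i=2: S_2 = -0.97 * (-2.04)^2 ≈ -4.04
i=3: S_3 = -0.97 * (-2.04)^3 ≈ 8.23
The first 4 terms are: [-0.97, 1.98, -4.04, 8.23]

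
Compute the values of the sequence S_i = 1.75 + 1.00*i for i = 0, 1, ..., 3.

This is an arithmetic sequence.
i=0: S_0 = 1.75 + 1.0*0 = 1.75
i=1: S_1 = 1.75 + 1.0*1 = 2.75
i=2: S_2 = 1.75 + 1.0*2 = 3.75
i=3: S_3 = 1.75 + 1.0*3 = 4.75
The first 4 terms are: [1.75, 2.75, 3.75, 4.75]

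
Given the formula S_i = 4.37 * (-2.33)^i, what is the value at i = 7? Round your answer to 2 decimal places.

S_7 = 4.37 * (-2.33)^7 ≈ 4.37 * -372.8133 ≈ -1629.19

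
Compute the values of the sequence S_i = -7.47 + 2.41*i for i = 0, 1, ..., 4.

This is an arithmetic sequence.
i=0: S_0 = -7.47 + 2.41*0 = -7.47
i=1: S_1 = -7.47 + 2.41*1 = -5.06
i=2: S_2 = -7.47 + 2.41*2 = -2.65
i=3: S_3 = -7.47 + 2.41*3 = -0.24
i=4: S_4 = -7.47 + 2.41*4 = 2.17
The first 5 terms are: [-7.47, -5.06, -2.65, -0.24, 2.17]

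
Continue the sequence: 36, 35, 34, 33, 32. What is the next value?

Differences: 35 - 36 = -1
This is an arithmetic sequence with common difference d = -1.
Next term = 32 + -1 = 31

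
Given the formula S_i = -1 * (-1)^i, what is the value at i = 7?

S_7 = -1 * (-1)^7 = -1 * -1 = 1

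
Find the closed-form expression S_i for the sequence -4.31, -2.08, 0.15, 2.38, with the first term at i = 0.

Check differences: -2.08 - -4.31 = 2.23
0.15 - -2.08 = 2.23
Common difference d = 2.23.
First term a = -4.31.
Formula: S_i = -4.31 + 2.23*i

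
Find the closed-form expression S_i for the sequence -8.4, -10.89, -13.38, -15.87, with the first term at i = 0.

Check differences: -10.89 - -8.4 = -2.49
-13.38 - -10.89 = -2.49
Common difference d = -2.49.
First term a = -8.4.
Formula: S_i = -8.40 - 2.49*i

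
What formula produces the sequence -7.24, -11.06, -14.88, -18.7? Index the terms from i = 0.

Check differences: -11.06 - -7.24 = -3.82
-14.88 - -11.06 = -3.82
Common difference d = -3.82.
First term a = -7.24.
Formula: S_i = -7.24 - 3.82*i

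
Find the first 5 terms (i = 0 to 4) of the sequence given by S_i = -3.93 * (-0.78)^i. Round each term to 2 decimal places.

This is a geometric sequence.
i=0: S_0 = -3.93 * (-0.78)^0 = -3.93
i=1: S_1 = -3.93 * (-0.78)^1 ≈ 3.07
i=2: S_2 = -3.93 * (-0.78)^2 ≈ -2.39
i=3: S_3 = -3.93 * (-0.78)^3 ≈ 1.86
i=4: S_4 = -3.93 * (-0.78)^4 ≈ -1.45
The first 5 terms are: [-3.93, 3.07, -2.39, 1.86, -1.45]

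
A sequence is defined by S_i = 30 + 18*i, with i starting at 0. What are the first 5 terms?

This is an arithmetic sequence.
i=0: S_0 = 30 + 18*0 = 30
i=1: S_1 = 30 + 18*1 = 48
i=2: S_2 = 30 + 18*2 = 66
i=3: S_3 = 30 + 18*3 = 84
i=4: S_4 = 30 + 18*4 = 102
The first 5 terms are: [30, 48, 66, 84, 102]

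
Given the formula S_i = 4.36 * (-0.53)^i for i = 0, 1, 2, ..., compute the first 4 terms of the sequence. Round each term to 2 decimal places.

This is a geometric sequence.
i=0: S_0 = 4.36 * (-0.53)^0 = 4.36
i=1: S_1 = 4.36 * (-0.53)^1 ≈ -2.31
i=2: S_2 = 4.36 * (-0.53)^2 ≈ 1.22
i=3: S_3 = 4.36 * (-0.53)^3 ≈ -0.65
The first 4 terms are: [4.36, -2.31, 1.22, -0.65]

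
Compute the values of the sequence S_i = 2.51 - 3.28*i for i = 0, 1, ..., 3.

This is an arithmetic sequence.
i=0: S_0 = 2.51 + -3.28*0 = 2.51
i=1: S_1 = 2.51 + -3.28*1 = -0.77
i=2: S_2 = 2.51 + -3.28*2 = -4.05
i=3: S_3 = 2.51 + -3.28*3 = -7.33
The first 4 terms are: [2.51, -0.77, -4.05, -7.33]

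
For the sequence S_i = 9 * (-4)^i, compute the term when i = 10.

S_10 = 9 * (-4)^10 = 9 * 1048576 = 9437184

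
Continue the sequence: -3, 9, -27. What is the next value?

Ratios: 9 / -3 = -3.0
This is a geometric sequence with common ratio r = -3.
Next term = -27 * -3 = 81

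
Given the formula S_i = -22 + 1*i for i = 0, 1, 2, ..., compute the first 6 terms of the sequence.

This is an arithmetic sequence.
i=0: S_0 = -22 + 1*0 = -22
i=1: S_1 = -22 + 1*1 = -21
i=2: S_2 = -22 + 1*2 = -20
i=3: S_3 = -22 + 1*3 = -19
i=4: S_4 = -22 + 1*4 = -18
i=5: S_5 = -22 + 1*5 = -17
The first 6 terms are: [-22, -21, -20, -19, -18, -17]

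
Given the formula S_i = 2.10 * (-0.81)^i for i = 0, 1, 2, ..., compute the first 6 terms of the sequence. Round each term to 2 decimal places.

This is a geometric sequence.
i=0: S_0 = 2.1 * (-0.81)^0 = 2.1
i=1: S_1 = 2.1 * (-0.81)^1 ≈ -1.7
i=2: S_2 = 2.1 * (-0.81)^2 ≈ 1.38
i=3: S_3 = 2.1 * (-0.81)^3 ≈ -1.12
i=4: S_4 = 2.1 * (-0.81)^4 ≈ 0.9
i=5: S_5 = 2.1 * (-0.81)^5 ≈ -0.73
The first 6 terms are: [2.1, -1.7, 1.38, -1.12, 0.9, -0.73]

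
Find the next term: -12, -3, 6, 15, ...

Differences: -3 - -12 = 9
This is an arithmetic sequence with common difference d = 9.
Next term = 15 + 9 = 24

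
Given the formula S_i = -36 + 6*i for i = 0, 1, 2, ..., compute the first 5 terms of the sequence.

This is an arithmetic sequence.
i=0: S_0 = -36 + 6*0 = -36
i=1: S_1 = -36 + 6*1 = -30
i=2: S_2 = -36 + 6*2 = -24
i=3: S_3 = -36 + 6*3 = -18
i=4: S_4 = -36 + 6*4 = -12
The first 5 terms are: [-36, -30, -24, -18, -12]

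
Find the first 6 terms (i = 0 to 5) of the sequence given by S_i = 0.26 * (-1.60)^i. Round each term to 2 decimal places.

This is a geometric sequence.
i=0: S_0 = 0.26 * (-1.6)^0 = 0.26
i=1: S_1 = 0.26 * (-1.6)^1 ≈ -0.42
i=2: S_2 = 0.26 * (-1.6)^2 ≈ 0.67
i=3: S_3 = 0.26 * (-1.6)^3 ≈ -1.06
i=4: S_4 = 0.26 * (-1.6)^4 ≈ 1.7
i=5: S_5 = 0.26 * (-1.6)^5 ≈ -2.73
The first 6 terms are: [0.26, -0.42, 0.67, -1.06, 1.7, -2.73]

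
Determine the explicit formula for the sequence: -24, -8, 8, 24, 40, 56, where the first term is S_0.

Check differences: -8 - -24 = 16
8 - -8 = 16
Common difference d = 16.
First term a = -24.
Formula: S_i = -24 + 16*i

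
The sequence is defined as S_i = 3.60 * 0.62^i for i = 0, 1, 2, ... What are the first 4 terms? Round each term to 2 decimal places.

This is a geometric sequence.
i=0: S_0 = 3.6 * 0.62^0 = 3.6
i=1: S_1 = 3.6 * 0.62^1 ≈ 2.23
i=2: S_2 = 3.6 * 0.62^2 ≈ 1.38
i=3: S_3 = 3.6 * 0.62^3 ≈ 0.86
The first 4 terms are: [3.6, 2.23, 1.38, 0.86]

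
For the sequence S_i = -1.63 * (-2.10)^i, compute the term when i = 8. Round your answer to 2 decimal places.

S_8 = -1.63 * (-2.1)^8 ≈ -1.63 * 378.2286 ≈ -616.51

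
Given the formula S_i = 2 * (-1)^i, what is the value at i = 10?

S_10 = 2 * (-1)^10 = 2 * 1 = 2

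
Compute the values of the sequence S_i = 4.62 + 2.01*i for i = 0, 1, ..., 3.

This is an arithmetic sequence.
i=0: S_0 = 4.62 + 2.01*0 = 4.62
i=1: S_1 = 4.62 + 2.01*1 = 6.63
i=2: S_2 = 4.62 + 2.01*2 = 8.64
i=3: S_3 = 4.62 + 2.01*3 = 10.65
The first 4 terms are: [4.62, 6.63, 8.64, 10.65]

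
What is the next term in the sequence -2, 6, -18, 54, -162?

Ratios: 6 / -2 = -3.0
This is a geometric sequence with common ratio r = -3.
Next term = -162 * -3 = 486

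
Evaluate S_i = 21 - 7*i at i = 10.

S_10 = 21 + -7*10 = 21 + -70 = -49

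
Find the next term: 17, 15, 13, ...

Differences: 15 - 17 = -2
This is an arithmetic sequence with common difference d = -2.
Next term = 13 + -2 = 11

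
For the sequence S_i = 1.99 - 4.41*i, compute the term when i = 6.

S_6 = 1.99 + -4.41*6 = 1.99 + -26.46 = -24.47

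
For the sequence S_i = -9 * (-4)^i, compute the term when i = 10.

S_10 = -9 * (-4)^10 = -9 * 1048576 = -9437184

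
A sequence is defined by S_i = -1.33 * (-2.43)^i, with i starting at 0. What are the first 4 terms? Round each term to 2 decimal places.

This is a geometric sequence.
i=0: S_0 = -1.33 * (-2.43)^0 = -1.33
i=1: S_1 = -1.33 * (-2.43)^1 ≈ 3.23
i=2: S_2 = -1.33 * (-2.43)^2 ≈ -7.85
i=3: S_3 = -1.33 * (-2.43)^3 ≈ 19.08
The first 4 terms are: [-1.33, 3.23, -7.85, 19.08]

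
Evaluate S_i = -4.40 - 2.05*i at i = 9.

S_9 = -4.4 + -2.05*9 = -4.4 + -18.45 = -22.85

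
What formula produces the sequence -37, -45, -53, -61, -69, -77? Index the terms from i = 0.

Check differences: -45 - -37 = -8
-53 - -45 = -8
Common difference d = -8.
First term a = -37.
Formula: S_i = -37 - 8*i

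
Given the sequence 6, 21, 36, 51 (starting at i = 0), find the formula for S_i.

Check differences: 21 - 6 = 15
36 - 21 = 15
Common difference d = 15.
First term a = 6.
Formula: S_i = 6 + 15*i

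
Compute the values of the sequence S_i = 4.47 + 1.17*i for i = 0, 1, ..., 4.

This is an arithmetic sequence.
i=0: S_0 = 4.47 + 1.17*0 = 4.47
i=1: S_1 = 4.47 + 1.17*1 = 5.64
i=2: S_2 = 4.47 + 1.17*2 = 6.81
i=3: S_3 = 4.47 + 1.17*3 = 7.98
i=4: S_4 = 4.47 + 1.17*4 = 9.15
The first 5 terms are: [4.47, 5.64, 6.81, 7.98, 9.15]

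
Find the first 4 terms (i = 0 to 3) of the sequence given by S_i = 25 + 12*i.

This is an arithmetic sequence.
i=0: S_0 = 25 + 12*0 = 25
i=1: S_1 = 25 + 12*1 = 37
i=2: S_2 = 25 + 12*2 = 49
i=3: S_3 = 25 + 12*3 = 61
The first 4 terms are: [25, 37, 49, 61]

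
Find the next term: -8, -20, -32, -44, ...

Differences: -20 - -8 = -12
This is an arithmetic sequence with common difference d = -12.
Next term = -44 + -12 = -56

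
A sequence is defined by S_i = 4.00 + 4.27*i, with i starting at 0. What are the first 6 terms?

This is an arithmetic sequence.
i=0: S_0 = 4.0 + 4.27*0 = 4.0
i=1: S_1 = 4.0 + 4.27*1 = 8.27
i=2: S_2 = 4.0 + 4.27*2 = 12.54
i=3: S_3 = 4.0 + 4.27*3 = 16.81
i=4: S_4 = 4.0 + 4.27*4 = 21.08
i=5: S_5 = 4.0 + 4.27*5 = 25.35
The first 6 terms are: [4.0, 8.27, 12.54, 16.81, 21.08, 25.35]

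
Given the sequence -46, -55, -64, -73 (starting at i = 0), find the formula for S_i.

Check differences: -55 - -46 = -9
-64 - -55 = -9
Common difference d = -9.
First term a = -46.
Formula: S_i = -46 - 9*i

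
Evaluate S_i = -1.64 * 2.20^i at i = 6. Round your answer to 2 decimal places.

S_6 = -1.64 * 2.2^6 ≈ -1.64 * 113.3799 ≈ -185.94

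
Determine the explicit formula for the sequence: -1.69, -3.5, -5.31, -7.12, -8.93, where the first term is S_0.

Check differences: -3.5 - -1.69 = -1.81
-5.31 - -3.5 = -1.81
Common difference d = -1.81.
First term a = -1.69.
Formula: S_i = -1.69 - 1.81*i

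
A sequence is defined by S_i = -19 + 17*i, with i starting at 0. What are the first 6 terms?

This is an arithmetic sequence.
i=0: S_0 = -19 + 17*0 = -19
i=1: S_1 = -19 + 17*1 = -2
i=2: S_2 = -19 + 17*2 = 15
i=3: S_3 = -19 + 17*3 = 32
i=4: S_4 = -19 + 17*4 = 49
i=5: S_5 = -19 + 17*5 = 66
The first 6 terms are: [-19, -2, 15, 32, 49, 66]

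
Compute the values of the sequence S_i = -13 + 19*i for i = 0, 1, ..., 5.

This is an arithmetic sequence.
i=0: S_0 = -13 + 19*0 = -13
i=1: S_1 = -13 + 19*1 = 6
i=2: S_2 = -13 + 19*2 = 25
i=3: S_3 = -13 + 19*3 = 44
i=4: S_4 = -13 + 19*4 = 63
i=5: S_5 = -13 + 19*5 = 82
The first 6 terms are: [-13, 6, 25, 44, 63, 82]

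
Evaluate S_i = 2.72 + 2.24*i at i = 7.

S_7 = 2.72 + 2.24*7 = 2.72 + 15.68 = 18.4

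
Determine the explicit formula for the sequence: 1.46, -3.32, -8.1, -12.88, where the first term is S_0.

Check differences: -3.32 - 1.46 = -4.78
-8.1 - -3.32 = -4.78
Common difference d = -4.78.
First term a = 1.46.
Formula: S_i = 1.46 - 4.78*i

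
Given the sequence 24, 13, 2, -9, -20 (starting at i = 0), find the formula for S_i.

Check differences: 13 - 24 = -11
2 - 13 = -11
Common difference d = -11.
First term a = 24.
Formula: S_i = 24 - 11*i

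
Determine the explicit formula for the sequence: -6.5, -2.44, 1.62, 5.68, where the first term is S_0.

Check differences: -2.44 - -6.5 = 4.06
1.62 - -2.44 = 4.06
Common difference d = 4.06.
First term a = -6.5.
Formula: S_i = -6.50 + 4.06*i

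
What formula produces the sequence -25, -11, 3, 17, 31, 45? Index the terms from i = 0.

Check differences: -11 - -25 = 14
3 - -11 = 14
Common difference d = 14.
First term a = -25.
Formula: S_i = -25 + 14*i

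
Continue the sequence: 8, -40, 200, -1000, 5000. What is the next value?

Ratios: -40 / 8 = -5.0
This is a geometric sequence with common ratio r = -5.
Next term = 5000 * -5 = -25000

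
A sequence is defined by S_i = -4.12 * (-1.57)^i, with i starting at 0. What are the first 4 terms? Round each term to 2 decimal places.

This is a geometric sequence.
i=0: S_0 = -4.12 * (-1.57)^0 = -4.12
i=1: S_1 = -4.12 * (-1.57)^1 ≈ 6.47
i=2: S_2 = -4.12 * (-1.57)^2 ≈ -10.16
i=3: S_3 = -4.12 * (-1.57)^3 ≈ 15.94
The first 4 terms are: [-4.12, 6.47, -10.16, 15.94]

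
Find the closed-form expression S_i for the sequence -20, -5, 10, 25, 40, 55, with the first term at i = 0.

Check differences: -5 - -20 = 15
10 - -5 = 15
Common difference d = 15.
First term a = -20.
Formula: S_i = -20 + 15*i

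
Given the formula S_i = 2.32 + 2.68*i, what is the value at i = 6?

S_6 = 2.32 + 2.68*6 = 2.32 + 16.08 = 18.4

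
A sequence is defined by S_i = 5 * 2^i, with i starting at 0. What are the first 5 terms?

This is a geometric sequence.
i=0: S_0 = 5 * 2^0 = 5
i=1: S_1 = 5 * 2^1 = 10
i=2: S_2 = 5 * 2^2 = 20
i=3: S_3 = 5 * 2^3 = 40
i=4: S_4 = 5 * 2^4 = 80
The first 5 terms are: [5, 10, 20, 40, 80]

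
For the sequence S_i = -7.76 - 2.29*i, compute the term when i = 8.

S_8 = -7.76 + -2.29*8 = -7.76 + -18.32 = -26.08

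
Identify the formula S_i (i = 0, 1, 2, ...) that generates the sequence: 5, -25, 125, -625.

Check ratios: -25 / 5 = -5.0
Common ratio r = -5.
First term a = 5.
Formula: S_i = 5 * (-5)^i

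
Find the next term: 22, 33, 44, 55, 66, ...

Differences: 33 - 22 = 11
This is an arithmetic sequence with common difference d = 11.
Next term = 66 + 11 = 77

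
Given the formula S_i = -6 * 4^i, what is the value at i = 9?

S_9 = -6 * 4^9 = -6 * 262144 = -1572864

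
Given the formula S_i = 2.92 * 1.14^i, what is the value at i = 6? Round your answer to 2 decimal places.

S_6 = 2.92 * 1.14^6 ≈ 2.92 * 2.195 ≈ 6.41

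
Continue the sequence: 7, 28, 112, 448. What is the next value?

Ratios: 28 / 7 = 4.0
This is a geometric sequence with common ratio r = 4.
Next term = 448 * 4 = 1792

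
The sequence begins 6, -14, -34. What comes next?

Differences: -14 - 6 = -20
This is an arithmetic sequence with common difference d = -20.
Next term = -34 + -20 = -54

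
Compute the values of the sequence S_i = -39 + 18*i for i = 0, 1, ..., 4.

This is an arithmetic sequence.
i=0: S_0 = -39 + 18*0 = -39
i=1: S_1 = -39 + 18*1 = -21
i=2: S_2 = -39 + 18*2 = -3
i=3: S_3 = -39 + 18*3 = 15
i=4: S_4 = -39 + 18*4 = 33
The first 5 terms are: [-39, -21, -3, 15, 33]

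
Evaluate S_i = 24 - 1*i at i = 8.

S_8 = 24 + -1*8 = 24 + -8 = 16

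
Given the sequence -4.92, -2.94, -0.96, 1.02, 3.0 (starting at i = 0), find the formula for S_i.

Check differences: -2.94 - -4.92 = 1.98
-0.96 - -2.94 = 1.98
Common difference d = 1.98.
First term a = -4.92.
Formula: S_i = -4.92 + 1.98*i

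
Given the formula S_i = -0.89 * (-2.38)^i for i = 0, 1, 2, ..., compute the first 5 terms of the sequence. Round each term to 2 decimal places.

This is a geometric sequence.
i=0: S_0 = -0.89 * (-2.38)^0 = -0.89
i=1: S_1 = -0.89 * (-2.38)^1 ≈ 2.12
i=2: S_2 = -0.89 * (-2.38)^2 ≈ -5.04
i=3: S_3 = -0.89 * (-2.38)^3 ≈ 12.0
i=4: S_4 = -0.89 * (-2.38)^4 ≈ -28.56
The first 5 terms are: [-0.89, 2.12, -5.04, 12.0, -28.56]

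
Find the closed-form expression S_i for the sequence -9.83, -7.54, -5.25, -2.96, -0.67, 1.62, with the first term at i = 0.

Check differences: -7.54 - -9.83 = 2.29
-5.25 - -7.54 = 2.29
Common difference d = 2.29.
First term a = -9.83.
Formula: S_i = -9.83 + 2.29*i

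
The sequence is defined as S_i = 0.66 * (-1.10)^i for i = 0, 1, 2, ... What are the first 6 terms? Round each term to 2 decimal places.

This is a geometric sequence.
i=0: S_0 = 0.66 * (-1.1)^0 = 0.66
i=1: S_1 = 0.66 * (-1.1)^1 ≈ -0.73
i=2: S_2 = 0.66 * (-1.1)^2 ≈ 0.8
i=3: S_3 = 0.66 * (-1.1)^3 ≈ -0.88
i=4: S_4 = 0.66 * (-1.1)^4 ≈ 0.97
i=5: S_5 = 0.66 * (-1.1)^5 ≈ -1.06
The first 6 terms are: [0.66, -0.73, 0.8, -0.88, 0.97, -1.06]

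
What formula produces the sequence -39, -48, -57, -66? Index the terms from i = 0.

Check differences: -48 - -39 = -9
-57 - -48 = -9
Common difference d = -9.
First term a = -39.
Formula: S_i = -39 - 9*i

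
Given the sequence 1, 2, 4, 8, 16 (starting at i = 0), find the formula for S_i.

Check ratios: 2 / 1 = 2.0
Common ratio r = 2.
First term a = 1.
Formula: S_i = 1 * 2^i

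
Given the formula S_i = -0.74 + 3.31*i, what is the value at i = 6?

S_6 = -0.74 + 3.31*6 = -0.74 + 19.86 = 19.12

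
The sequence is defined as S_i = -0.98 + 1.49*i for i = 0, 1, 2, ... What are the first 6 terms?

This is an arithmetic sequence.
i=0: S_0 = -0.98 + 1.49*0 = -0.98
i=1: S_1 = -0.98 + 1.49*1 = 0.51
i=2: S_2 = -0.98 + 1.49*2 = 2.0
i=3: S_3 = -0.98 + 1.49*3 = 3.49
i=4: S_4 = -0.98 + 1.49*4 = 4.98
i=5: S_5 = -0.98 + 1.49*5 = 6.47
The first 6 terms are: [-0.98, 0.51, 2.0, 3.49, 4.98, 6.47]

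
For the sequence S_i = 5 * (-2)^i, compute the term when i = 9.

S_9 = 5 * (-2)^9 = 5 * -512 = -2560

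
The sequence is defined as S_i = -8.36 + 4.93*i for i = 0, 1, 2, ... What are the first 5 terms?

This is an arithmetic sequence.
i=0: S_0 = -8.36 + 4.93*0 = -8.36
i=1: S_1 = -8.36 + 4.93*1 = -3.43
i=2: S_2 = -8.36 + 4.93*2 = 1.5
i=3: S_3 = -8.36 + 4.93*3 = 6.43
i=4: S_4 = -8.36 + 4.93*4 = 11.36
The first 5 terms are: [-8.36, -3.43, 1.5, 6.43, 11.36]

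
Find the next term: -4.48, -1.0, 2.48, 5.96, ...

Differences: -1.0 - -4.48 = 3.48
This is an arithmetic sequence with common difference d = 3.48.
Next term = 5.96 + 3.48 = 9.44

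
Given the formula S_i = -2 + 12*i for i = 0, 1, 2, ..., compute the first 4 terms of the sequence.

This is an arithmetic sequence.
i=0: S_0 = -2 + 12*0 = -2
i=1: S_1 = -2 + 12*1 = 10
i=2: S_2 = -2 + 12*2 = 22
i=3: S_3 = -2 + 12*3 = 34
The first 4 terms are: [-2, 10, 22, 34]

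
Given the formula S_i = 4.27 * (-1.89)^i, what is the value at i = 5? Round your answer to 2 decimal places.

S_5 = 4.27 * (-1.89)^5 ≈ 4.27 * -24.1162 ≈ -102.98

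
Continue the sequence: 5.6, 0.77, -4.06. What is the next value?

Differences: 0.77 - 5.6 = -4.83
This is an arithmetic sequence with common difference d = -4.83.
Next term = -4.06 + -4.83 = -8.89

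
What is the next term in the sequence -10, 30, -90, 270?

Ratios: 30 / -10 = -3.0
This is a geometric sequence with common ratio r = -3.
Next term = 270 * -3 = -810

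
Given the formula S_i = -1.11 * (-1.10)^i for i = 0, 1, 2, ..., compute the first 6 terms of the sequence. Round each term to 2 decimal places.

This is a geometric sequence.
i=0: S_0 = -1.11 * (-1.1)^0 = -1.11
i=1: S_1 = -1.11 * (-1.1)^1 ≈ 1.22
i=2: S_2 = -1.11 * (-1.1)^2 ≈ -1.34
i=3: S_3 = -1.11 * (-1.1)^3 ≈ 1.48
i=4: S_4 = -1.11 * (-1.1)^4 ≈ -1.63
i=5: S_5 = -1.11 * (-1.1)^5 ≈ 1.79
The first 6 terms are: [-1.11, 1.22, -1.34, 1.48, -1.63, 1.79]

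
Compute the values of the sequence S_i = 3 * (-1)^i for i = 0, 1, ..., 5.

This is a geometric sequence.
i=0: S_0 = 3 * (-1)^0 = 3
i=1: S_1 = 3 * (-1)^1 = -3
i=2: S_2 = 3 * (-1)^2 = 3
i=3: S_3 = 3 * (-1)^3 = -3
i=4: S_4 = 3 * (-1)^4 = 3
i=5: S_5 = 3 * (-1)^5 = -3
The first 6 terms are: [3, -3, 3, -3, 3, -3]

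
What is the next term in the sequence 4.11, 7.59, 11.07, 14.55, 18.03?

Differences: 7.59 - 4.11 = 3.48
This is an arithmetic sequence with common difference d = 3.48.
Next term = 18.03 + 3.48 = 21.51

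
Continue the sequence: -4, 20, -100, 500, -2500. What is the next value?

Ratios: 20 / -4 = -5.0
This is a geometric sequence with common ratio r = -5.
Next term = -2500 * -5 = 12500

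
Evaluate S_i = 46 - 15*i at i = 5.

S_5 = 46 + -15*5 = 46 + -75 = -29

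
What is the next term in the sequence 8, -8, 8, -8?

Ratios: -8 / 8 = -1.0
This is a geometric sequence with common ratio r = -1.
Next term = -8 * -1 = 8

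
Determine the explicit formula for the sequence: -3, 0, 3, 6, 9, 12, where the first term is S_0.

Check differences: 0 - -3 = 3
3 - 0 = 3
Common difference d = 3.
First term a = -3.
Formula: S_i = -3 + 3*i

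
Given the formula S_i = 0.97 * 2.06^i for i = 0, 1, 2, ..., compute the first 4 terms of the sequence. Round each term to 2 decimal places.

This is a geometric sequence.
i=0: S_0 = 0.97 * 2.06^0 = 0.97
i=1: S_1 = 0.97 * 2.06^1 ≈ 2.0
i=2: S_2 = 0.97 * 2.06^2 ≈ 4.12
i=3: S_3 = 0.97 * 2.06^3 ≈ 8.48
The first 4 terms are: [0.97, 2.0, 4.12, 8.48]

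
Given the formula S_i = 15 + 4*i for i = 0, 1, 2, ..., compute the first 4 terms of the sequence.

This is an arithmetic sequence.
i=0: S_0 = 15 + 4*0 = 15
i=1: S_1 = 15 + 4*1 = 19
i=2: S_2 = 15 + 4*2 = 23
i=3: S_3 = 15 + 4*3 = 27
The first 4 terms are: [15, 19, 23, 27]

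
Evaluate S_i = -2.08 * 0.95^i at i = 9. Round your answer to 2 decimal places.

S_9 = -2.08 * 0.95^9 ≈ -2.08 * 0.6302 ≈ -1.31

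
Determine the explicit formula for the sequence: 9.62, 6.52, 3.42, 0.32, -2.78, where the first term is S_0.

Check differences: 6.52 - 9.62 = -3.1
3.42 - 6.52 = -3.1
Common difference d = -3.1.
First term a = 9.62.
Formula: S_i = 9.62 - 3.10*i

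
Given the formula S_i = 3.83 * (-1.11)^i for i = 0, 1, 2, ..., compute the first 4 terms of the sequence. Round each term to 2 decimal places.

This is a geometric sequence.
i=0: S_0 = 3.83 * (-1.11)^0 = 3.83
i=1: S_1 = 3.83 * (-1.11)^1 ≈ -4.25
i=2: S_2 = 3.83 * (-1.11)^2 ≈ 4.72
i=3: S_3 = 3.83 * (-1.11)^3 ≈ -5.24
The first 4 terms are: [3.83, -4.25, 4.72, -5.24]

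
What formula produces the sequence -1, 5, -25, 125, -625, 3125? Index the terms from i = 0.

Check ratios: 5 / -1 = -5.0
Common ratio r = -5.
First term a = -1.
Formula: S_i = -1 * (-5)^i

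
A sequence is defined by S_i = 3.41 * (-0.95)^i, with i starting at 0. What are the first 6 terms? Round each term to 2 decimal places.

This is a geometric sequence.
i=0: S_0 = 3.41 * (-0.95)^0 = 3.41
i=1: S_1 = 3.41 * (-0.95)^1 ≈ -3.24
i=2: S_2 = 3.41 * (-0.95)^2 ≈ 3.08
i=3: S_3 = 3.41 * (-0.95)^3 ≈ -2.92
i=4: S_4 = 3.41 * (-0.95)^4 ≈ 2.78
i=5: S_5 = 3.41 * (-0.95)^5 ≈ -2.64
The first 6 terms are: [3.41, -3.24, 3.08, -2.92, 2.78, -2.64]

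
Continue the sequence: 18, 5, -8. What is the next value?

Differences: 5 - 18 = -13
This is an arithmetic sequence with common difference d = -13.
Next term = -8 + -13 = -21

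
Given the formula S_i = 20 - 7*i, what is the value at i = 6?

S_6 = 20 + -7*6 = 20 + -42 = -22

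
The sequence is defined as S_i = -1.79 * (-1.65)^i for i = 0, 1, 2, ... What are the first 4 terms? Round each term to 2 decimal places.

This is a geometric sequence.
i=0: S_0 = -1.79 * (-1.65)^0 = -1.79
i=1: S_1 = -1.79 * (-1.65)^1 ≈ 2.95
i=2: S_2 = -1.79 * (-1.65)^2 ≈ -4.87
i=3: S_3 = -1.79 * (-1.65)^3 ≈ 8.04
The first 4 terms are: [-1.79, 2.95, -4.87, 8.04]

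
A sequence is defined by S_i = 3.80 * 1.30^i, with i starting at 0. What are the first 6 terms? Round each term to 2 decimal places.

This is a geometric sequence.
i=0: S_0 = 3.8 * 1.3^0 = 3.8
i=1: S_1 = 3.8 * 1.3^1 = 4.94
i=2: S_2 = 3.8 * 1.3^2 ≈ 6.42
i=3: S_3 = 3.8 * 1.3^3 ≈ 8.35
i=4: S_4 = 3.8 * 1.3^4 ≈ 10.85
i=5: S_5 = 3.8 * 1.3^5 ≈ 14.11
The first 6 terms are: [3.8, 4.94, 6.42, 8.35, 10.85, 14.11]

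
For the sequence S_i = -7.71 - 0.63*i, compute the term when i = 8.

S_8 = -7.71 + -0.63*8 = -7.71 + -5.04 = -12.75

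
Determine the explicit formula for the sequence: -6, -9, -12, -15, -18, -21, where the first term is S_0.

Check differences: -9 - -6 = -3
-12 - -9 = -3
Common difference d = -3.
First term a = -6.
Formula: S_i = -6 - 3*i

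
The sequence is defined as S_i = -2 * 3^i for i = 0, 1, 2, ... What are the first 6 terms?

This is a geometric sequence.
i=0: S_0 = -2 * 3^0 = -2
i=1: S_1 = -2 * 3^1 = -6
i=2: S_2 = -2 * 3^2 = -18
i=3: S_3 = -2 * 3^3 = -54
i=4: S_4 = -2 * 3^4 = -162
i=5: S_5 = -2 * 3^5 = -486
The first 6 terms are: [-2, -6, -18, -54, -162, -486]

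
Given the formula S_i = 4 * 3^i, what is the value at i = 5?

S_5 = 4 * 3^5 = 4 * 243 = 972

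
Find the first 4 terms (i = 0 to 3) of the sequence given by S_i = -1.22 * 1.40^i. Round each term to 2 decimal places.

This is a geometric sequence.
i=0: S_0 = -1.22 * 1.4^0 = -1.22
i=1: S_1 = -1.22 * 1.4^1 ≈ -1.71
i=2: S_2 = -1.22 * 1.4^2 ≈ -2.39
i=3: S_3 = -1.22 * 1.4^3 ≈ -3.35
The first 4 terms are: [-1.22, -1.71, -2.39, -3.35]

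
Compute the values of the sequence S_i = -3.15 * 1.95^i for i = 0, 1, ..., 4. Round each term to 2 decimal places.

This is a geometric sequence.
i=0: S_0 = -3.15 * 1.95^0 = -3.15
i=1: S_1 = -3.15 * 1.95^1 ≈ -6.14
i=2: S_2 = -3.15 * 1.95^2 ≈ -11.98
i=3: S_3 = -3.15 * 1.95^3 ≈ -23.36
i=4: S_4 = -3.15 * 1.95^4 ≈ -45.55
The first 5 terms are: [-3.15, -6.14, -11.98, -23.36, -45.55]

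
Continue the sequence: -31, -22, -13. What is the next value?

Differences: -22 - -31 = 9
This is an arithmetic sequence with common difference d = 9.
Next term = -13 + 9 = -4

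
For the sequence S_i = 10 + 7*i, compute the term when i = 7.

S_7 = 10 + 7*7 = 10 + 49 = 59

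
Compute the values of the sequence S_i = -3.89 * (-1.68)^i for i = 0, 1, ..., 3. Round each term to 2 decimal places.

This is a geometric sequence.
i=0: S_0 = -3.89 * (-1.68)^0 = -3.89
i=1: S_1 = -3.89 * (-1.68)^1 ≈ 6.54
i=2: S_2 = -3.89 * (-1.68)^2 ≈ -10.98
i=3: S_3 = -3.89 * (-1.68)^3 ≈ 18.44
The first 4 terms are: [-3.89, 6.54, -10.98, 18.44]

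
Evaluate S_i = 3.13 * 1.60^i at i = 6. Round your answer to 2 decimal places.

S_6 = 3.13 * 1.6^6 ≈ 3.13 * 16.7772 ≈ 52.51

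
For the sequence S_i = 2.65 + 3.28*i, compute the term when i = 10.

S_10 = 2.65 + 3.28*10 = 2.65 + 32.8 = 35.45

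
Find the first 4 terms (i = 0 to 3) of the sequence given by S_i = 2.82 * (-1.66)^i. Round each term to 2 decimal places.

This is a geometric sequence.
i=0: S_0 = 2.82 * (-1.66)^0 = 2.82
i=1: S_1 = 2.82 * (-1.66)^1 ≈ -4.68
i=2: S_2 = 2.82 * (-1.66)^2 ≈ 7.77
i=3: S_3 = 2.82 * (-1.66)^3 ≈ -12.9
The first 4 terms are: [2.82, -4.68, 7.77, -12.9]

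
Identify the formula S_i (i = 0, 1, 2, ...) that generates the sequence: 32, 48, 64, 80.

Check differences: 48 - 32 = 16
64 - 48 = 16
Common difference d = 16.
First term a = 32.
Formula: S_i = 32 + 16*i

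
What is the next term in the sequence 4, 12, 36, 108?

Ratios: 12 / 4 = 3.0
This is a geometric sequence with common ratio r = 3.
Next term = 108 * 3 = 324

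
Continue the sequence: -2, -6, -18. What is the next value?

Ratios: -6 / -2 = 3.0
This is a geometric sequence with common ratio r = 3.
Next term = -18 * 3 = -54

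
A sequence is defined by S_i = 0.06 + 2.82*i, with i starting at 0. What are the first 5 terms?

This is an arithmetic sequence.
i=0: S_0 = 0.06 + 2.82*0 = 0.06
i=1: S_1 = 0.06 + 2.82*1 = 2.88
i=2: S_2 = 0.06 + 2.82*2 = 5.7
i=3: S_3 = 0.06 + 2.82*3 = 8.52
i=4: S_4 = 0.06 + 2.82*4 = 11.34
The first 5 terms are: [0.06, 2.88, 5.7, 8.52, 11.34]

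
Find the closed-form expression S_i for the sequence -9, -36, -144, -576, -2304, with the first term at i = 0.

Check ratios: -36 / -9 = 4.0
Common ratio r = 4.
First term a = -9.
Formula: S_i = -9 * 4^i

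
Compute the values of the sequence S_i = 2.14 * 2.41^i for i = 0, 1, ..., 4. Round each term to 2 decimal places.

This is a geometric sequence.
i=0: S_0 = 2.14 * 2.41^0 = 2.14
i=1: S_1 = 2.14 * 2.41^1 ≈ 5.16
i=2: S_2 = 2.14 * 2.41^2 ≈ 12.43
i=3: S_3 = 2.14 * 2.41^3 ≈ 29.95
i=4: S_4 = 2.14 * 2.41^4 ≈ 72.19
The first 5 terms are: [2.14, 5.16, 12.43, 29.95, 72.19]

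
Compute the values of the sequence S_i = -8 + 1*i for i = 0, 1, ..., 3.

This is an arithmetic sequence.
i=0: S_0 = -8 + 1*0 = -8
i=1: S_1 = -8 + 1*1 = -7
i=2: S_2 = -8 + 1*2 = -6
i=3: S_3 = -8 + 1*3 = -5
The first 4 terms are: [-8, -7, -6, -5]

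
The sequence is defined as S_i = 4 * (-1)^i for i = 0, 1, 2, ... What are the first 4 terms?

This is a geometric sequence.
i=0: S_0 = 4 * (-1)^0 = 4
i=1: S_1 = 4 * (-1)^1 = -4
i=2: S_2 = 4 * (-1)^2 = 4
i=3: S_3 = 4 * (-1)^3 = -4
The first 4 terms are: [4, -4, 4, -4]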